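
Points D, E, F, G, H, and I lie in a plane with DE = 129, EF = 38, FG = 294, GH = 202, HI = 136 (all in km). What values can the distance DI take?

The maximum is all hops collinear in one direction: 129 + 38 + 294 + 202 + 136 = 799.
The longest hop is 294; the others sum to 505. Since 294 ≤ 505, the path can fold back on itself completely, so the minimum distance is 0.

0 ≤ DI ≤ 799 km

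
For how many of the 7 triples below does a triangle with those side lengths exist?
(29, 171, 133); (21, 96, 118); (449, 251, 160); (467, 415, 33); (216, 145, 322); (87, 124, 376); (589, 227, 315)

1

(29,133,171): 29+133 ≤ 171 → not valid
(21,96,118): 21+96 ≤ 118 → not valid
(160,251,449): 160+251 ≤ 449 → not valid
(33,415,467): 33+415 ≤ 467 → not valid
(145,216,322): 145+216 > 322 → valid
(87,124,376): 87+124 ≤ 376 → not valid
(227,315,589): 227+315 ≤ 589 → not valid
1 of the 7 triples forms a triangle.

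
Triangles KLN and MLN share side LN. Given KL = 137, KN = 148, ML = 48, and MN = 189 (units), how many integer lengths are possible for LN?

95

From triangle KLN: 11 < LN < 285.
From triangle MLN: 141 < LN < 237.
Intersection: 141 < LN < 237, so integers 142 through 236: 95 values.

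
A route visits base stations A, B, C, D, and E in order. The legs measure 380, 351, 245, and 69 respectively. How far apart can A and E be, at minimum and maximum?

The maximum is all hops collinear in one direction: 380 + 351 + 245 + 69 = 1045.
The longest hop is 380; the others sum to 665. Since 380 ≤ 665, the path can fold back on itself completely, so the minimum distance is 0.

0 ≤ AE ≤ 1045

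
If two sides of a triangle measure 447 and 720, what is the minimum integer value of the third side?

274

The third side must be strictly greater than |447 − 720| = 273.
The smallest integer above 273 is 274.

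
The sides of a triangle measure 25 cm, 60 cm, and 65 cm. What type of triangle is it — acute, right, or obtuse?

Compare the square of the longest side to the sum of squares of the other two: 25² + 60² = 4225 = 65².

right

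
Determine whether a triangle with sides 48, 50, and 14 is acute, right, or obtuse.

Compare the square of the longest side to the sum of squares of the other two: 14² + 48² = 2500 = 50².

right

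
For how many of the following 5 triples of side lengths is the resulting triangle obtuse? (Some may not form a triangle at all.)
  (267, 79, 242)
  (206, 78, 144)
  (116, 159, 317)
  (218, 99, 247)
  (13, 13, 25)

(267,79,242): 79²+242² = 64805 < 71289 = 267² → obtuse
(206,78,144): 78²+144² = 26820 < 42436 = 206² → obtuse
(116,159,317): 116+159 ≤ 317, not a triangle
(218,99,247): 99²+218² = 57325 < 61009 = 247² → obtuse
(13,13,25): 13²+13² = 338 < 625 = 25² → obtuse
4 of the 5 are obtuse.

4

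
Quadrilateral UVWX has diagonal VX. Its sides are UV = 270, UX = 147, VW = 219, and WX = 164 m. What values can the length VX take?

From triangle UVX: |270 − 147| < VX < 270 + 147, i.e. 123 < VX < 417.
From triangle WVX: 55 < VX < 383.
Both must hold, so VX lies in the intersection.

123 < VX < 383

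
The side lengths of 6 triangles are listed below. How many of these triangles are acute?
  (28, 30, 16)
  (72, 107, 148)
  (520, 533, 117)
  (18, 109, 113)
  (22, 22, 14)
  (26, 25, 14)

3

(28,30,16): 16²+28² = 1040 > 900 = 30² → acute
(72,107,148): 72²+107² = 16633 < 21904 = 148² → obtuse
(520,533,117): 117²+520² = 284089 = 533² → right
(18,109,113): 18²+109² = 12205 < 12769 = 113² → obtuse
(22,22,14): 14²+22² = 680 > 484 = 22² → acute
(26,25,14): 14²+25² = 821 > 676 = 26² → acute
3 of the 6 are acute.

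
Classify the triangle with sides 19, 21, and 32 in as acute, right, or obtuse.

Compare the square of the longest side to the sum of squares of the other two: 19² + 21² = 802 < 1024 = 32².

obtuse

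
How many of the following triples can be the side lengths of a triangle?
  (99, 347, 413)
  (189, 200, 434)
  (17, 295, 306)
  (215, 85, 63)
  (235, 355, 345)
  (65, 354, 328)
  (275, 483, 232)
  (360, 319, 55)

6

(99,347,413): 99+347 > 413 → valid
(189,200,434): 189+200 ≤ 434 → not valid
(17,295,306): 17+295 > 306 → valid
(63,85,215): 63+85 ≤ 215 → not valid
(235,345,355): 235+345 > 355 → valid
(65,328,354): 65+328 > 354 → valid
(232,275,483): 232+275 > 483 → valid
(55,319,360): 55+319 > 360 → valid
6 of the 8 triples form a triangle.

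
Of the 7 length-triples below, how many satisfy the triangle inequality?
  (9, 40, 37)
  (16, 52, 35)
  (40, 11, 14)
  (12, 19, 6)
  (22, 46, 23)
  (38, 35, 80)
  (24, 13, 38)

(9,37,40): 9+37 > 40 → valid
(16,35,52): 16+35 ≤ 52 → not valid
(11,14,40): 11+14 ≤ 40 → not valid
(6,12,19): 6+12 ≤ 19 → not valid
(22,23,46): 22+23 ≤ 46 → not valid
(35,38,80): 35+38 ≤ 80 → not valid
(13,24,38): 13+24 ≤ 38 → not valid
1 of the 7 triples forms a triangle.

1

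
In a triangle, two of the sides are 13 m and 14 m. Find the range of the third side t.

By the triangle inequality, t must be less than 13 + 14 = 27 and greater than |13 − 14| = 1.

1 < t < 27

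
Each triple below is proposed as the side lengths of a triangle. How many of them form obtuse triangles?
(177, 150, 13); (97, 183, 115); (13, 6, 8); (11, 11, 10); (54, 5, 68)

2

(177,150,13): 13+150 ≤ 177, not a triangle
(97,183,115): 97²+115² = 22634 < 33489 = 183² → obtuse
(13,6,8): 6²+8² = 100 < 169 = 13² → obtuse
(11,11,10): 10²+11² = 221 > 121 = 11² → acute
(54,5,68): 5+54 ≤ 68, not a triangle
2 of the 5 are obtuse.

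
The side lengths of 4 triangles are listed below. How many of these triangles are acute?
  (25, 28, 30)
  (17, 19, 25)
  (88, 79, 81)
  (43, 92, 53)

3

(25,28,30): 25²+28² = 1409 > 900 = 30² → acute
(17,19,25): 17²+19² = 650 > 625 = 25² → acute
(88,79,81): 79²+81² = 12802 > 7744 = 88² → acute
(43,92,53): 43²+53² = 4658 < 8464 = 92² → obtuse
3 of the 4 are acute.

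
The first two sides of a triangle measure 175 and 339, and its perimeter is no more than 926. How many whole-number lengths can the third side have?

Triangle inequality: 164 < x < 514. Perimeter ≤ 926 gives x ≤ 926 − 175 − 339 = 412.
So 164 < x ≤ 412; integers 165 through 412: 248 values.

248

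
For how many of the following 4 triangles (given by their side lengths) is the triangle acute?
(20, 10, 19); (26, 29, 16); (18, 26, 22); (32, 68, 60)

(20,10,19): 10²+19² = 461 > 400 = 20² → acute
(26,29,16): 16²+26² = 932 > 841 = 29² → acute
(18,26,22): 18²+22² = 808 > 676 = 26² → acute
(32,68,60): 32²+60² = 4624 = 68² → right
3 of the 4 are acute.

3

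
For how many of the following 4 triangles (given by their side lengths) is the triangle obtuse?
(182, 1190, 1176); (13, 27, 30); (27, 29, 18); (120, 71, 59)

(182,1190,1176): 182²+1176² = 1416100 = 1190² → right
(13,27,30): 13²+27² = 898 < 900 = 30² → obtuse
(27,29,18): 18²+27² = 1053 > 841 = 29² → acute
(120,71,59): 59²+71² = 8522 < 14400 = 120² → obtuse
2 of the 4 are obtuse.

2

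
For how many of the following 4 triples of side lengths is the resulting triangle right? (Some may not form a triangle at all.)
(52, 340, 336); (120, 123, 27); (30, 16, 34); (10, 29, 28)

3

(52,340,336): 52²+336² = 115600 = 340² → right
(120,123,27): 27²+120² = 15129 = 123² → right
(30,16,34): 16²+30² = 1156 = 34² → right
(10,29,28): 10²+28² = 884 > 841 = 29² → acute
3 of the 4 are right.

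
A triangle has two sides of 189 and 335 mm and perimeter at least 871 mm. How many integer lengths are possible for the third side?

177

Triangle inequality: 146 < x < 524. Perimeter ≥ 871 gives x ≥ 871 − 189 − 335 = 347.
So 347 ≤ x < 524; integers 347 through 523: 177 values.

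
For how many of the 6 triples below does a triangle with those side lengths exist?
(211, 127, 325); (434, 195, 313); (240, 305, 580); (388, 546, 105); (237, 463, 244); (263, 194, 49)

3

(127,211,325): 127+211 > 325 → valid
(195,313,434): 195+313 > 434 → valid
(240,305,580): 240+305 ≤ 580 → not valid
(105,388,546): 105+388 ≤ 546 → not valid
(237,244,463): 237+244 > 463 → valid
(49,194,263): 49+194 ≤ 263 → not valid
3 of the 6 triples form a triangle.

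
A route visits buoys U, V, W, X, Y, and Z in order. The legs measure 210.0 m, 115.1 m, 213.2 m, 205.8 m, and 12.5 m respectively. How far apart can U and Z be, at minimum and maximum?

The maximum is all hops collinear in one direction: 210.0 + 115.1 + 213.2 + 205.8 + 12.5 = 756.6.
The longest hop is 213.2; the others sum to 543.4. Since 213.2 ≤ 543.4, the path can fold back on itself completely, so the minimum distance is 0.

0 ≤ UZ ≤ 756.6 m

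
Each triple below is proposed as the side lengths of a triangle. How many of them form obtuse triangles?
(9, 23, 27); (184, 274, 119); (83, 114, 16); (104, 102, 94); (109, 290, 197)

3

(9,23,27): 9²+23² = 610 < 729 = 27² → obtuse
(184,274,119): 119²+184² = 48017 < 75076 = 274² → obtuse
(83,114,16): 16+83 ≤ 114, not a triangle
(104,102,94): 94²+102² = 19240 > 10816 = 104² → acute
(109,290,197): 109²+197² = 50690 < 84100 = 290² → obtuse
3 of the 5 are obtuse.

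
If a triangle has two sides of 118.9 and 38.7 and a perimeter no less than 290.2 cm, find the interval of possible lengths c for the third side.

Triangle inequality alone gives 80.2 < c < 157.6.
The perimeter condition gives c ≥ 290.2 − 118.9 − 38.7 = 132.6.
Intersecting the two: 132.6 ≤ c < 157.6.

132.6 ≤ c < 157.6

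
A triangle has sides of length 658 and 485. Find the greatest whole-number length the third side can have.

The third side must be strictly less than 658 + 485 = 1143.
The largest integer below 1143 is 1142.

1142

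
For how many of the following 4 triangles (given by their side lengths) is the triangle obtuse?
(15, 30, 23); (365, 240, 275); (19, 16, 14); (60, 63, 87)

(15,30,23): 15²+23² = 754 < 900 = 30² → obtuse
(365,240,275): 240²+275² = 133225 = 365² → right
(19,16,14): 14²+16² = 452 > 361 = 19² → acute
(60,63,87): 60²+63² = 7569 = 87² → right
1 of the 4 is obtuse.

1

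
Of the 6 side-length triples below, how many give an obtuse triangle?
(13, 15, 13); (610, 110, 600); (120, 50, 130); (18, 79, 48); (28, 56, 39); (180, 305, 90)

(13,15,13): 13²+13² = 338 > 225 = 15² → acute
(610,110,600): 110²+600² = 372100 = 610² → right
(120,50,130): 50²+120² = 16900 = 130² → right
(18,79,48): 18+48 ≤ 79, not a triangle
(28,56,39): 28²+39² = 2305 < 3136 = 56² → obtuse
(180,305,90): 90+180 ≤ 305, not a triangle
1 of the 6 is obtuse.

1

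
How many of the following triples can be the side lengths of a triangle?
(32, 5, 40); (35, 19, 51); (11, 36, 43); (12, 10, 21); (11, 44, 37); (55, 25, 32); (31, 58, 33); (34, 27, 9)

7

(5,32,40): 5+32 ≤ 40 → not valid
(19,35,51): 19+35 > 51 → valid
(11,36,43): 11+36 > 43 → valid
(10,12,21): 10+12 > 21 → valid
(11,37,44): 11+37 > 44 → valid
(25,32,55): 25+32 > 55 → valid
(31,33,58): 31+33 > 58 → valid
(9,27,34): 9+27 > 34 → valid
7 of the 8 triples form a triangle.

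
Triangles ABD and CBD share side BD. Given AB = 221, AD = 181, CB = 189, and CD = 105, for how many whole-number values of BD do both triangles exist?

From triangle ABD: 40 < BD < 402.
From triangle CBD: 84 < BD < 294.
Intersection: 84 < BD < 294, so integers 85 through 293: 209 values.

209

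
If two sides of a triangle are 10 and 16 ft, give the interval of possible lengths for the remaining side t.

By the triangle inequality, t must be less than 10 + 16 = 26 and greater than |10 − 16| = 6.

6 < t < 26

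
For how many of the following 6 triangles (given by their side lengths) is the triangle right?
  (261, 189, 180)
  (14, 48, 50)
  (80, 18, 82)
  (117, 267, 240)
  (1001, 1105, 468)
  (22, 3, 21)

5

(261,189,180): 180²+189² = 68121 = 261² → right
(14,48,50): 14²+48² = 2500 = 50² → right
(80,18,82): 18²+80² = 6724 = 82² → right
(117,267,240): 117²+240² = 71289 = 267² → right
(1001,1105,468): 468²+1001² = 1221025 = 1105² → right
(22,3,21): 3²+21² = 450 < 484 = 22² → obtuse
5 of the 6 are right.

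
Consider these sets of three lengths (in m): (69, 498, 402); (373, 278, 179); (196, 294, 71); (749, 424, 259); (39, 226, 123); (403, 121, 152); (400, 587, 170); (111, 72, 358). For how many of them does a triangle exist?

1

(69,402,498): 69+402 ≤ 498 → not valid
(179,278,373): 179+278 > 373 → valid
(71,196,294): 71+196 ≤ 294 → not valid
(259,424,749): 259+424 ≤ 749 → not valid
(39,123,226): 39+123 ≤ 226 → not valid
(121,152,403): 121+152 ≤ 403 → not valid
(170,400,587): 170+400 ≤ 587 → not valid
(72,111,358): 72+111 ≤ 358 → not valid
1 of the 8 triples forms a triangle.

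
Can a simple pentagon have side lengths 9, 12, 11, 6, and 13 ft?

Yes

A pentagon exists iff every side is shorter than the sum of the others — equivalently, the longest side is less than the sum of the rest.
Longest side 13 < 38 (sum of the remaining 4), so yes.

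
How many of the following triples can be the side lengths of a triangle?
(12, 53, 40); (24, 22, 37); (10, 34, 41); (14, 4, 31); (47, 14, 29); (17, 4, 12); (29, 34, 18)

(12,40,53): 12+40 ≤ 53 → not valid
(22,24,37): 22+24 > 37 → valid
(10,34,41): 10+34 > 41 → valid
(4,14,31): 4+14 ≤ 31 → not valid
(14,29,47): 14+29 ≤ 47 → not valid
(4,12,17): 4+12 ≤ 17 → not valid
(18,29,34): 18+29 > 34 → valid
3 of the 7 triples form a triangle.

3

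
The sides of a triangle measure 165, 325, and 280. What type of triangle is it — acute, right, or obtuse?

right

Compare the square of the longest side to the sum of squares of the other two: 165² + 280² = 105625 = 325².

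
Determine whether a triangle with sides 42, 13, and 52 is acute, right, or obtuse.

obtuse

Compare the square of the longest side to the sum of squares of the other two: 13² + 42² = 1933 < 2704 = 52².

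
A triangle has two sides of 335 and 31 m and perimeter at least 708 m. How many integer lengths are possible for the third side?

Triangle inequality: 304 < x < 366. Perimeter ≥ 708 gives x ≥ 708 − 335 − 31 = 342.
So 342 ≤ x < 366; integers 342 through 365: 24 values.

24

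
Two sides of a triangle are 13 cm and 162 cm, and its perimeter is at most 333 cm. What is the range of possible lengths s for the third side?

149 < s ≤ 158 cm

Triangle inequality alone gives 149 < s < 175.
The perimeter condition gives s ≤ 333 − 13 − 162 = 158.
Intersecting the two: 149 < s ≤ 158.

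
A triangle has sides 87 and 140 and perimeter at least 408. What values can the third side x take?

181 ≤ x < 227

Triangle inequality alone gives 53 < x < 227.
The perimeter condition gives x ≥ 408 − 87 − 140 = 181.
Intersecting the two: 181 ≤ x < 227.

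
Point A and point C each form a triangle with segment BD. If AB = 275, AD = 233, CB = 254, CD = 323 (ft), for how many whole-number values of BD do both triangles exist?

438

From triangle ABD: 42 < BD < 508.
From triangle CBD: 69 < BD < 577.
Intersection: 69 < BD < 508, so integers 70 through 507: 438 values.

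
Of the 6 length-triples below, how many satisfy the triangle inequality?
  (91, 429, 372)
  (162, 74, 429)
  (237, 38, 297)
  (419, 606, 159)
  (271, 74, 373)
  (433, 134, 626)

1

(91,372,429): 91+372 > 429 → valid
(74,162,429): 74+162 ≤ 429 → not valid
(38,237,297): 38+237 ≤ 297 → not valid
(159,419,606): 159+419 ≤ 606 → not valid
(74,271,373): 74+271 ≤ 373 → not valid
(134,433,626): 134+433 ≤ 626 → not valid
1 of the 6 triples forms a triangle.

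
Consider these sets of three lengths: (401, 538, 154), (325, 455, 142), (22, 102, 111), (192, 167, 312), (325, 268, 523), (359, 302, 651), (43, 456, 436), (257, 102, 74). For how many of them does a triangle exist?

7

(154,401,538): 154+401 > 538 → valid
(142,325,455): 142+325 > 455 → valid
(22,102,111): 22+102 > 111 → valid
(167,192,312): 167+192 > 312 → valid
(268,325,523): 268+325 > 523 → valid
(302,359,651): 302+359 > 651 → valid
(43,436,456): 43+436 > 456 → valid
(74,102,257): 74+102 ≤ 257 → not valid
7 of the 8 triples form a triangle.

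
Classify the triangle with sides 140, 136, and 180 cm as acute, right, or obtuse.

Compare the square of the longest side to the sum of squares of the other two: 136² + 140² = 38096 > 32400 = 180².

acute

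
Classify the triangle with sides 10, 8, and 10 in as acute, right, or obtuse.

acute

Compare the square of the longest side to the sum of squares of the other two: 8² + 10² = 164 > 100 = 10².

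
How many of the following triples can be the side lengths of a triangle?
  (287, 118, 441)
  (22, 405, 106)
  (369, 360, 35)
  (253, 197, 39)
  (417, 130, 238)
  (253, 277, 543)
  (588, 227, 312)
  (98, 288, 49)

1

(118,287,441): 118+287 ≤ 441 → not valid
(22,106,405): 22+106 ≤ 405 → not valid
(35,360,369): 35+360 > 369 → valid
(39,197,253): 39+197 ≤ 253 → not valid
(130,238,417): 130+238 ≤ 417 → not valid
(253,277,543): 253+277 ≤ 543 → not valid
(227,312,588): 227+312 ≤ 588 → not valid
(49,98,288): 49+98 ≤ 288 → not valid
1 of the 8 triples forms a triangle.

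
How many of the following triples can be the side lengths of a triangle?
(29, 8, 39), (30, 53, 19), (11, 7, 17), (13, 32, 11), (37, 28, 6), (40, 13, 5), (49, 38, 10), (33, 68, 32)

1

(8,29,39): 8+29 ≤ 39 → not valid
(19,30,53): 19+30 ≤ 53 → not valid
(7,11,17): 7+11 > 17 → valid
(11,13,32): 11+13 ≤ 32 → not valid
(6,28,37): 6+28 ≤ 37 → not valid
(5,13,40): 5+13 ≤ 40 → not valid
(10,38,49): 10+38 ≤ 49 → not valid
(32,33,68): 32+33 ≤ 68 → not valid
1 of the 8 triples forms a triangle.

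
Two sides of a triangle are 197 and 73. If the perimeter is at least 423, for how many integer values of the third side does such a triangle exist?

117

Triangle inequality: 124 < x < 270. Perimeter ≥ 423 gives x ≥ 423 − 197 − 73 = 153.
So 153 ≤ x < 270; integers 153 through 269: 117 values.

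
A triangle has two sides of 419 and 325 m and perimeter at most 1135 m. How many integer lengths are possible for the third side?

Triangle inequality: 94 < x < 744. Perimeter ≤ 1135 gives x ≤ 1135 − 419 − 325 = 391.
So 94 < x ≤ 391; integers 95 through 391: 297 values.

297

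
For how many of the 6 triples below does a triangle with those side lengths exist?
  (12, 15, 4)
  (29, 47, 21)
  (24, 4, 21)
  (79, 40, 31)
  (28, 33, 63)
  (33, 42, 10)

(4,12,15): 4+12 > 15 → valid
(21,29,47): 21+29 > 47 → valid
(4,21,24): 4+21 > 24 → valid
(31,40,79): 31+40 ≤ 79 → not valid
(28,33,63): 28+33 ≤ 63 → not valid
(10,33,42): 10+33 > 42 → valid
4 of the 6 triples form a triangle.

4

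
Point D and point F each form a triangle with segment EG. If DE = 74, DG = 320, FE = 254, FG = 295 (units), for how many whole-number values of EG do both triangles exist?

147

From triangle DEG: 246 < EG < 394.
From triangle FEG: 41 < EG < 549.
Intersection: 246 < EG < 394, so integers 247 through 393: 147 values.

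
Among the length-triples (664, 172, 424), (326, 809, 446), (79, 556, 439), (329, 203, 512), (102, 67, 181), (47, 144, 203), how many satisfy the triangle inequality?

(172,424,664): 172+424 ≤ 664 → not valid
(326,446,809): 326+446 ≤ 809 → not valid
(79,439,556): 79+439 ≤ 556 → not valid
(203,329,512): 203+329 > 512 → valid
(67,102,181): 67+102 ≤ 181 → not valid
(47,144,203): 47+144 ≤ 203 → not valid
1 of the 6 triples forms a triangle.

1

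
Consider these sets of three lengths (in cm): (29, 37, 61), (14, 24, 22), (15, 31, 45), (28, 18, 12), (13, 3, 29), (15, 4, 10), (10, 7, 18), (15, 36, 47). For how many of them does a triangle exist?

(29,37,61): 29+37 > 61 → valid
(14,22,24): 14+22 > 24 → valid
(15,31,45): 15+31 > 45 → valid
(12,18,28): 12+18 > 28 → valid
(3,13,29): 3+13 ≤ 29 → not valid
(4,10,15): 4+10 ≤ 15 → not valid
(7,10,18): 7+10 ≤ 18 → not valid
(15,36,47): 15+36 > 47 → valid
5 of the 8 triples form a triangle.

5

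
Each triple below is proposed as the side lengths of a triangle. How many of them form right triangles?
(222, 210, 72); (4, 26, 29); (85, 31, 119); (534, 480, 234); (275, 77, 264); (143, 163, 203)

(222,210,72): 72²+210² = 49284 = 222² → right
(4,26,29): 4²+26² = 692 < 841 = 29² → obtuse
(85,31,119): 31+85 ≤ 119, not a triangle
(534,480,234): 234²+480² = 285156 = 534² → right
(275,77,264): 77²+264² = 75625 = 275² → right
(143,163,203): 143²+163² = 47018 > 41209 = 203² → acute
3 of the 6 are right.

3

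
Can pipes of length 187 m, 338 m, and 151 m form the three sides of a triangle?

No

The two shorter sides sum to 338, exactly equal to the longest side 338.
That gives only a degenerate (flat) triangle — the inequality must be strict.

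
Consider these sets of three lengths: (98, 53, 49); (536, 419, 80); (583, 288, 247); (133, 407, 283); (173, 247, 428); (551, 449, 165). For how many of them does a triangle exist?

3

(49,53,98): 49+53 > 98 → valid
(80,419,536): 80+419 ≤ 536 → not valid
(247,288,583): 247+288 ≤ 583 → not valid
(133,283,407): 133+283 > 407 → valid
(173,247,428): 173+247 ≤ 428 → not valid
(165,449,551): 165+449 > 551 → valid
3 of the 6 triples form a triangle.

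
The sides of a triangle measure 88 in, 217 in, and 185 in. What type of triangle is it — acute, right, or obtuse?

obtuse

Compare the square of the longest side to the sum of squares of the other two: 88² + 185² = 41969 < 47089 = 217².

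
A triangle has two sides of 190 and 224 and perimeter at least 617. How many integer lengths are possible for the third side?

Triangle inequality: 34 < x < 414. Perimeter ≥ 617 gives x ≥ 617 − 190 − 224 = 203.
So 203 ≤ x < 414; integers 203 through 413: 211 values.

211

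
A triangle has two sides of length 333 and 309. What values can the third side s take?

By the triangle inequality, s must be less than 333 + 309 = 642 and greater than |333 − 309| = 24.

24 < s < 642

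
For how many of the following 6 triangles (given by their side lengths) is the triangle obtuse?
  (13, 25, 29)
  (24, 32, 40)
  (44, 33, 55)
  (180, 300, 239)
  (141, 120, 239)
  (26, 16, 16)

(13,25,29): 13²+25² = 794 < 841 = 29² → obtuse
(24,32,40): 24²+32² = 1600 = 40² → right
(44,33,55): 33²+44² = 3025 = 55² → right
(180,300,239): 180²+239² = 89521 < 90000 = 300² → obtuse
(141,120,239): 120²+141² = 34281 < 57121 = 239² → obtuse
(26,16,16): 16²+16² = 512 < 676 = 26² → obtuse
4 of the 6 are obtuse.

4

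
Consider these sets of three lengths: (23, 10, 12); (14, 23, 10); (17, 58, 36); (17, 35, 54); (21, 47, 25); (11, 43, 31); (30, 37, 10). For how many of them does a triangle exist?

(10,12,23): 10+12 ≤ 23 → not valid
(10,14,23): 10+14 > 23 → valid
(17,36,58): 17+36 ≤ 58 → not valid
(17,35,54): 17+35 ≤ 54 → not valid
(21,25,47): 21+25 ≤ 47 → not valid
(11,31,43): 11+31 ≤ 43 → not valid
(10,30,37): 10+30 > 37 → valid
2 of the 7 triples form a triangle.

2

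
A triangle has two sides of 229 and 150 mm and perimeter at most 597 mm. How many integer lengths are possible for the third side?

139

Triangle inequality: 79 < x < 379. Perimeter ≤ 597 gives x ≤ 597 − 229 − 150 = 218.
So 79 < x ≤ 218; integers 80 through 218: 139 values.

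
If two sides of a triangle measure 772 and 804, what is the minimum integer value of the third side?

The third side must be strictly greater than |772 − 804| = 32.
The smallest integer above 32 is 33.

33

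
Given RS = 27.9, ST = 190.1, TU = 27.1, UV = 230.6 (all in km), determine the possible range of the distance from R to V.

0 ≤ RV ≤ 475.7 km

The maximum is all hops collinear in one direction: 27.9 + 190.1 + 27.1 + 230.6 = 475.7.
The longest hop is 230.6; the others sum to 245.1. Since 230.6 ≤ 245.1, the path can fold back on itself completely, so the minimum distance is 0.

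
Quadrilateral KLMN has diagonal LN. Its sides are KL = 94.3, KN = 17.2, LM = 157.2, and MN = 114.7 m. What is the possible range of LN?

From triangle KLN: |94.3 − 17.2| < LN < 94.3 + 17.2, i.e. 77.1 < LN < 111.5.
From triangle MLN: 42.5 < LN < 271.9.
Both must hold, so LN lies in the intersection.

77.1 < LN < 111.5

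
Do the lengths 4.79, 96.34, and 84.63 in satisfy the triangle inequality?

No

The longest side is 96.34, but the other two sum to only 89.42.
89.42 < 96.34, so the triangle inequality fails.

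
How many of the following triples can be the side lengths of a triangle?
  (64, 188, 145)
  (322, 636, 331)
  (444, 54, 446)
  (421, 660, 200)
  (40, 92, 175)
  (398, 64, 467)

(64,145,188): 64+145 > 188 → valid
(322,331,636): 322+331 > 636 → valid
(54,444,446): 54+444 > 446 → valid
(200,421,660): 200+421 ≤ 660 → not valid
(40,92,175): 40+92 ≤ 175 → not valid
(64,398,467): 64+398 ≤ 467 → not valid
3 of the 6 triples form a triangle.

3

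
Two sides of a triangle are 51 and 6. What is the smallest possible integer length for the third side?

The third side must be strictly greater than |51 − 6| = 45.
The smallest integer above 45 is 46.

46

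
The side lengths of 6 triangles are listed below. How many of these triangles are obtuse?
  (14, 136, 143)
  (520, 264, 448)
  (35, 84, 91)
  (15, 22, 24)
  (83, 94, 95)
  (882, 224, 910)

(14,136,143): 14²+136² = 18692 < 20449 = 143² → obtuse
(520,264,448): 264²+448² = 270400 = 520² → right
(35,84,91): 35²+84² = 8281 = 91² → right
(15,22,24): 15²+22² = 709 > 576 = 24² → acute
(83,94,95): 83²+94² = 15725 > 9025 = 95² → acute
(882,224,910): 224²+882² = 828100 = 910² → right
1 of the 6 is obtuse.

1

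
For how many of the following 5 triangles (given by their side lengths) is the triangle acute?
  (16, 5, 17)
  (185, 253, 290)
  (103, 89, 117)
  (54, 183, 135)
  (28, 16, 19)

2

(16,5,17): 5²+16² = 281 < 289 = 17² → obtuse
(185,253,290): 185²+253² = 98234 > 84100 = 290² → acute
(103,89,117): 89²+103² = 18530 > 13689 = 117² → acute
(54,183,135): 54²+135² = 21141 < 33489 = 183² → obtuse
(28,16,19): 16²+19² = 617 < 784 = 28² → obtuse
2 of the 5 are acute.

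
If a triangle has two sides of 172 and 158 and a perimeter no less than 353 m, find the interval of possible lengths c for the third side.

23 ≤ c < 330 m

Triangle inequality alone gives 14 < c < 330.
The perimeter condition gives c ≥ 353 − 172 − 158 = 23.
Intersecting the two: 23 ≤ c < 330.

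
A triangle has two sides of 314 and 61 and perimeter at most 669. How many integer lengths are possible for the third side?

41

Triangle inequality: 253 < x < 375. Perimeter ≤ 669 gives x ≤ 669 − 314 − 61 = 294.
So 253 < x ≤ 294; integers 254 through 294: 41 values.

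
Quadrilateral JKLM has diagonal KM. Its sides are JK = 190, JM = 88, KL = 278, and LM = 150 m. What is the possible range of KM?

From triangle JKM: |190 − 88| < KM < 190 + 88, i.e. 102 < KM < 278.
From triangle LKM: 128 < KM < 428.
Both must hold, so KM lies in the intersection.

128 < KM < 278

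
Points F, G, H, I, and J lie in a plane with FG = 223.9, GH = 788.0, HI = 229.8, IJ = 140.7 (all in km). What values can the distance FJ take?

193.6 ≤ FJ ≤ 1382.4 km

The maximum is all hops collinear in one direction: 223.9 + 788.0 + 229.8 + 140.7 = 1382.4.
The longest hop is 788.0; the others sum to 594.4. Folding the others back against it leaves at least 788.0 − 594.4 = 193.6.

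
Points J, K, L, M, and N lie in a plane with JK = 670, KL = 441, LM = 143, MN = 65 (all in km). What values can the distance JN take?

21 ≤ JN ≤ 1319 km

The maximum is all hops collinear in one direction: 670 + 441 + 143 + 65 = 1319.
The longest hop is 670; the others sum to 649. Folding the others back against it leaves at least 670 − 649 = 21.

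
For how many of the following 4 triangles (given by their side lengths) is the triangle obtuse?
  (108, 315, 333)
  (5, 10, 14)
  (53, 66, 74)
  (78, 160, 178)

1

(108,315,333): 108²+315² = 110889 = 333² → right
(5,10,14): 5²+10² = 125 < 196 = 14² → obtuse
(53,66,74): 53²+66² = 7165 > 5476 = 74² → acute
(78,160,178): 78²+160² = 31684 = 178² → right
1 of the 4 is obtuse.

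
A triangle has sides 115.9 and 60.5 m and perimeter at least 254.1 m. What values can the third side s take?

Triangle inequality alone gives 55.4 < s < 176.4.
The perimeter condition gives s ≥ 254.1 − 115.9 − 60.5 = 77.7.
Intersecting the two: 77.7 ≤ s < 176.4.

77.7 ≤ s < 176.4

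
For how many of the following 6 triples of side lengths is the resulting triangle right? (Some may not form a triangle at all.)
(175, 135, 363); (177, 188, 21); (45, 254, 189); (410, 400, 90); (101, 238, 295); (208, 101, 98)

1

(175,135,363): 135+175 ≤ 363, not a triangle
(177,188,21): 21²+177² = 31770 < 35344 = 188² → obtuse
(45,254,189): 45+189 ≤ 254, not a triangle
(410,400,90): 90²+400² = 168100 = 410² → right
(101,238,295): 101²+238² = 66845 < 87025 = 295² → obtuse
(208,101,98): 98+101 ≤ 208, not a triangle
1 of the 6 is right.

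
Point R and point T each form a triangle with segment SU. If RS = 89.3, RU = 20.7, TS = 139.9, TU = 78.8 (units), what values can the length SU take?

68.6 < SU < 110.0

From triangle RSU: |89.3 − 20.7| < SU < 89.3 + 20.7, i.e. 68.6 < SU < 110.0.
From triangle TSU: 61.1 < SU < 218.7.
Both must hold, so SU lies in the intersection.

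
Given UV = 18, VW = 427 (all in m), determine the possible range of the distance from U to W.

409 ≤ UW ≤ 445 m

By the triangle inequality, |18 − 427| ≤ UW ≤ 18 + 427.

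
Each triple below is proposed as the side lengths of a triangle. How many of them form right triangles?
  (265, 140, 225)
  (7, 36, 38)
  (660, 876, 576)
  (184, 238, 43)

(265,140,225): 140²+225² = 70225 = 265² → right
(7,36,38): 7²+36² = 1345 < 1444 = 38² → obtuse
(660,876,576): 576²+660² = 767376 = 876² → right
(184,238,43): 43+184 ≤ 238, not a triangle
2 of the 4 are right.

2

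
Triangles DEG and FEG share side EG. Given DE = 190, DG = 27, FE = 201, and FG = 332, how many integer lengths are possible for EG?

53

From triangle DEG: 163 < EG < 217.
From triangle FEG: 131 < EG < 533.
Intersection: 163 < EG < 217, so integers 164 through 216: 53 values.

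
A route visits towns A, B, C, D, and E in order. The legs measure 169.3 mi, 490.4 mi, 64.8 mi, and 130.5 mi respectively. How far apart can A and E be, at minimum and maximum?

125.8 ≤ AE ≤ 855.0 mi

The maximum is all hops collinear in one direction: 169.3 + 490.4 + 64.8 + 130.5 = 855.0.
The longest hop is 490.4; the others sum to 364.6. Folding the others back against it leaves at least 490.4 − 364.6 = 125.8.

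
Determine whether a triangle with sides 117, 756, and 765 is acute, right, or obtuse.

right

Compare the square of the longest side to the sum of squares of the other two: 117² + 756² = 585225 = 765².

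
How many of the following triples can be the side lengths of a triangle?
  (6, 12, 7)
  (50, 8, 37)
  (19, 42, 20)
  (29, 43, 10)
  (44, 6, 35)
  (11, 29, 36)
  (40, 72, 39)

3

(6,7,12): 6+7 > 12 → valid
(8,37,50): 8+37 ≤ 50 → not valid
(19,20,42): 19+20 ≤ 42 → not valid
(10,29,43): 10+29 ≤ 43 → not valid
(6,35,44): 6+35 ≤ 44 → not valid
(11,29,36): 11+29 > 36 → valid
(39,40,72): 39+40 > 72 → valid
3 of the 7 triples form a triangle.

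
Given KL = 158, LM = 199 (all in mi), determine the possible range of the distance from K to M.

By the triangle inequality, |158 − 199| ≤ KM ≤ 158 + 199.

41 ≤ KM ≤ 357 mi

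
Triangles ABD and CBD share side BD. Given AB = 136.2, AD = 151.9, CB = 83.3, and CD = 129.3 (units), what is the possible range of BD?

From triangle ABD: |136.2 − 151.9| < BD < 136.2 + 151.9, i.e. 15.7 < BD < 288.1.
From triangle CBD: 46.0 < BD < 212.6.
Both must hold, so BD lies in the intersection.

46.0 < BD < 212.6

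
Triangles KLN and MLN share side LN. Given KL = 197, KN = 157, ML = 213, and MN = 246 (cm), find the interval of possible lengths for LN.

From triangle KLN: |197 − 157| < LN < 197 + 157, i.e. 40 < LN < 354.
From triangle MLN: 33 < LN < 459.
Both must hold, so LN lies in the intersection.

40 < LN < 354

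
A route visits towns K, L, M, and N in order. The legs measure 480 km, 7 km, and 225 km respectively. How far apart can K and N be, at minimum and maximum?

The maximum is all hops collinear in one direction: 480 + 7 + 225 = 712.
The longest hop is 480; the others sum to 232. Folding the others back against it leaves at least 480 − 232 = 248.

248 ≤ KN ≤ 712 km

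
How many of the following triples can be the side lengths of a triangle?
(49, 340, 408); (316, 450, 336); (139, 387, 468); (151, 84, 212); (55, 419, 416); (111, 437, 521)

(49,340,408): 49+340 ≤ 408 → not valid
(316,336,450): 316+336 > 450 → valid
(139,387,468): 139+387 > 468 → valid
(84,151,212): 84+151 > 212 → valid
(55,416,419): 55+416 > 419 → valid
(111,437,521): 111+437 > 521 → valid
5 of the 6 triples form a triangle.

5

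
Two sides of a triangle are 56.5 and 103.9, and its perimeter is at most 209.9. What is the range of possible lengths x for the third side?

Triangle inequality alone gives 47.4 < x < 160.4.
The perimeter condition gives x ≤ 209.9 − 56.5 − 103.9 = 49.5.
Intersecting the two: 47.4 < x ≤ 49.5.

47.4 < x ≤ 49.5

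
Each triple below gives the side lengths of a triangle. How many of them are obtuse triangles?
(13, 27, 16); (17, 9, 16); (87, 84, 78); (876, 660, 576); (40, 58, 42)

1

(13,27,16): 13²+16² = 425 < 729 = 27² → obtuse
(17,9,16): 9²+16² = 337 > 289 = 17² → acute
(87,84,78): 78²+84² = 13140 > 7569 = 87² → acute
(876,660,576): 576²+660² = 767376 = 876² → right
(40,58,42): 40²+42² = 3364 = 58² → right
1 of the 5 is obtuse.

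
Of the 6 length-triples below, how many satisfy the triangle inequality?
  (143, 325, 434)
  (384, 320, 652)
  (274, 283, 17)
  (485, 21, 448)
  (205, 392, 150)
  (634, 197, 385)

(143,325,434): 143+325 > 434 → valid
(320,384,652): 320+384 > 652 → valid
(17,274,283): 17+274 > 283 → valid
(21,448,485): 21+448 ≤ 485 → not valid
(150,205,392): 150+205 ≤ 392 → not valid
(197,385,634): 197+385 ≤ 634 → not valid
3 of the 6 triples form a triangle.

3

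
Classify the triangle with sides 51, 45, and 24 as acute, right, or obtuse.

Compare the square of the longest side to the sum of squares of the other two: 24² + 45² = 2601 = 51².

right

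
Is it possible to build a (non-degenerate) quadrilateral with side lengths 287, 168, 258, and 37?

A quadrilateral exists iff every side is shorter than the sum of the others — equivalently, the longest side is less than the sum of the rest.
Longest side 287 < 463 (sum of the remaining 3), so yes.

Yes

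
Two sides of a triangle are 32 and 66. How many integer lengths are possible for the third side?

63

The third side lies in the open interval (34, 98).
Integers from 35 to 97 inclusive: 97 − 35 + 1 = 63.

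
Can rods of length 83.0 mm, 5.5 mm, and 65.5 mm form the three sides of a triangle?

The longest side is 83.0, but the other two sum to only 71.0.
71.0 < 83.0, so the triangle inequality fails.

No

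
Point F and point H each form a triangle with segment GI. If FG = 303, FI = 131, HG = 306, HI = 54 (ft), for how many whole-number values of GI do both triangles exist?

107

From triangle FGI: 172 < GI < 434.
From triangle HGI: 252 < GI < 360.
Intersection: 252 < GI < 360, so integers 253 through 359: 107 values.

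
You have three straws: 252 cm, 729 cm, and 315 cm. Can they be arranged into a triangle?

No

The longest side is 729, but the other two sum to only 567.
567 < 729, so the triangle inequality fails.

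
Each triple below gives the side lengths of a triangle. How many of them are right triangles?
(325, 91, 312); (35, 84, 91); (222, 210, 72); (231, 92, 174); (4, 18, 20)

(325,91,312): 91²+312² = 105625 = 325² → right
(35,84,91): 35²+84² = 8281 = 91² → right
(222,210,72): 72²+210² = 49284 = 222² → right
(231,92,174): 92²+174² = 38740 < 53361 = 231² → obtuse
(4,18,20): 4²+18² = 340 < 400 = 20² → obtuse
3 of the 5 are right.

3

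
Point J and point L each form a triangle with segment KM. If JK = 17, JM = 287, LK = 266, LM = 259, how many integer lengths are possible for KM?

33

From triangle JKM: 270 < KM < 304.
From triangle LKM: 7 < KM < 525.
Intersection: 270 < KM < 304, so integers 271 through 303: 33 values.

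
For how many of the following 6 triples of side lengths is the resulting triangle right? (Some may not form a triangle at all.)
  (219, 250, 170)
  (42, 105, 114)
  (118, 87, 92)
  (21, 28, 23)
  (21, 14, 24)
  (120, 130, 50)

(219,250,170): 170²+219² = 76861 > 62500 = 250² → acute
(42,105,114): 42²+105² = 12789 < 12996 = 114² → obtuse
(118,87,92): 87²+92² = 16033 > 13924 = 118² → acute
(21,28,23): 21²+23² = 970 > 784 = 28² → acute
(21,14,24): 14²+21² = 637 > 576 = 24² → acute
(120,130,50): 50²+120² = 16900 = 130² → right
1 of the 6 is right.

1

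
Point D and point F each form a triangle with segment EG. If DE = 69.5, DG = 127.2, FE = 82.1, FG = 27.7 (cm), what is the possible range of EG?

57.7 < EG < 109.8

From triangle DEG: |69.5 − 127.2| < EG < 69.5 + 127.2, i.e. 57.7 < EG < 196.7.
From triangle FEG: 54.4 < EG < 109.8.
Both must hold, so EG lies in the intersection.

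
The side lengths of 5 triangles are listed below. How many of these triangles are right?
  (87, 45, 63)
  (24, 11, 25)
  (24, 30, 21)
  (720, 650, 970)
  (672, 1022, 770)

(87,45,63): 45²+63² = 5994 < 7569 = 87² → obtuse
(24,11,25): 11²+24² = 697 > 625 = 25² → acute
(24,30,21): 21²+24² = 1017 > 900 = 30² → acute
(720,650,970): 650²+720² = 940900 = 970² → right
(672,1022,770): 672²+770² = 1044484 = 1022² → right
2 of the 5 are right.

2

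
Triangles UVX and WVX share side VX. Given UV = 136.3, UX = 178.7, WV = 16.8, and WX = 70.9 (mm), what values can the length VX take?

From triangle UVX: |136.3 − 178.7| < VX < 136.3 + 178.7, i.e. 42.4 < VX < 315.0.
From triangle WVX: 54.1 < VX < 87.7.
Both must hold, so VX lies in the intersection.

54.1 < VX < 87.7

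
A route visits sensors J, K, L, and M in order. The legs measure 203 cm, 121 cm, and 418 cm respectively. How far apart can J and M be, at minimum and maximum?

94 ≤ JM ≤ 742 cm

The maximum is all hops collinear in one direction: 203 + 121 + 418 = 742.
The longest hop is 418; the others sum to 324. Folding the others back against it leaves at least 418 − 324 = 94.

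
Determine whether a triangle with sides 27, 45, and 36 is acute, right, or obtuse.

Compare the square of the longest side to the sum of squares of the other two: 27² + 36² = 2025 = 45².

right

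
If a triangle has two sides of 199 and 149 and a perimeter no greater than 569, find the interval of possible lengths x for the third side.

50 < x ≤ 221

Triangle inequality alone gives 50 < x < 348.
The perimeter condition gives x ≤ 569 − 199 − 149 = 221.
Intersecting the two: 50 < x ≤ 221.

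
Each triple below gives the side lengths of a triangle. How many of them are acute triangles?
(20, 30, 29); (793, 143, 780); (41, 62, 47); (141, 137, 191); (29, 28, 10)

(20,30,29): 20²+29² = 1241 > 900 = 30² → acute
(793,143,780): 143²+780² = 628849 = 793² → right
(41,62,47): 41²+47² = 3890 > 3844 = 62² → acute
(141,137,191): 137²+141² = 38650 > 36481 = 191² → acute
(29,28,10): 10²+28² = 884 > 841 = 29² → acute
4 of the 5 are acute.

4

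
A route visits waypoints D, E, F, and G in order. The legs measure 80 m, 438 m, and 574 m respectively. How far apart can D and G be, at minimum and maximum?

56 ≤ DG ≤ 1092 m

The maximum is all hops collinear in one direction: 80 + 438 + 574 = 1092.
The longest hop is 574; the others sum to 518. Folding the others back against it leaves at least 574 − 518 = 56.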